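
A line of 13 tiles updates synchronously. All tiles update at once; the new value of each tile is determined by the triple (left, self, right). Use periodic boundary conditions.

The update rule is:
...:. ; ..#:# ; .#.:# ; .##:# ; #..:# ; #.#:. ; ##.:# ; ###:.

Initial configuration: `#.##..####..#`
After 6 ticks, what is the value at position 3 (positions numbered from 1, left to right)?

#

tick 1: #.#####..####
tick 2: #.#...####...
tick 3: #.##.##..##.#
tick 4: #.##.######.#
tick 5: #.##.#....#.#
tick 6: #.##.##..##.#
position 3 holds #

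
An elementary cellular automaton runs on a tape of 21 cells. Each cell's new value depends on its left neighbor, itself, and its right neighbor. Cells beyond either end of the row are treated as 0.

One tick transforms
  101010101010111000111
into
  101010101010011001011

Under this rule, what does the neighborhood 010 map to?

At position 0 the neighborhood is 010; the next row has 1 there.

1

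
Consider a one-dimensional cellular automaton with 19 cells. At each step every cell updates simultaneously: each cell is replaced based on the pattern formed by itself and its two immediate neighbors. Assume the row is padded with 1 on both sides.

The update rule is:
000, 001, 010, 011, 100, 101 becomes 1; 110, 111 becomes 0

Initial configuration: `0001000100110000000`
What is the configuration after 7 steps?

1111111111111101111

1111111111101111111
0000000000011000000
1111111111110111111
0000000000001100000
1111111111111011111
0000000000000110000
1111111111111101111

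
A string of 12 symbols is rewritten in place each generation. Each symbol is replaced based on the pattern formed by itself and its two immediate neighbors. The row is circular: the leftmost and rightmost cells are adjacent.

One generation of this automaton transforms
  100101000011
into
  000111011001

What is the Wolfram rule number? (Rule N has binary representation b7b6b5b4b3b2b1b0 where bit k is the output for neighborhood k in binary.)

165

position 11: 111 → 1  (bit 7 = 1)
position 0: 110 → 0  (bit 6 = 0)
position 4: 101 → 1  (bit 5 = 1)
position 1: 100 → 0  (bit 4 = 0)
position 10: 011 → 0  (bit 3 = 0)
position 3: 010 → 1  (bit 2 = 1)
position 2: 001 → 0  (bit 1 = 0)
position 7: 000 → 1  (bit 0 = 1)
bits b7..b0 = 10100101 = 165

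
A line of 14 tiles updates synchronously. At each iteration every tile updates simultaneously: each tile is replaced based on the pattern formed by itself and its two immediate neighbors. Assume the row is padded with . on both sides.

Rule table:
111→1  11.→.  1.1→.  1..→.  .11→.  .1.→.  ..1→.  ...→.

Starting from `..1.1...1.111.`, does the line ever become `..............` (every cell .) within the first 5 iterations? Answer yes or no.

...........1..
..............
all cells are . at iteration 2

yes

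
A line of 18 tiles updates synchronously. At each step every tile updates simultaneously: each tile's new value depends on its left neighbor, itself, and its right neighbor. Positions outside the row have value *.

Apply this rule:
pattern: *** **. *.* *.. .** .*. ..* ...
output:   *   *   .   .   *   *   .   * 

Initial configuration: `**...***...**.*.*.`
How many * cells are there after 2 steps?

11

**.*.***.*.**.*.*.
**.*.***.*.**.*.*.
count of *: 11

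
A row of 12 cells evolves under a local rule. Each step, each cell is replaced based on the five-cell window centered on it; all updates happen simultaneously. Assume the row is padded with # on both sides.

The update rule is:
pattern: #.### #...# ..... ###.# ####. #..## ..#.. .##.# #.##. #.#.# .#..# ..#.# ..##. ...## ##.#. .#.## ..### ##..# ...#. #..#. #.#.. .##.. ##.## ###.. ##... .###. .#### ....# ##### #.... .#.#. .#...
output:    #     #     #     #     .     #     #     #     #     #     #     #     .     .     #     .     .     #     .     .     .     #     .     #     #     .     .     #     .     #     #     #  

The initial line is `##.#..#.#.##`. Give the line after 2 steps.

.####.#.###.

step 1: .##.#.###.#.
step 2: .####.#.###.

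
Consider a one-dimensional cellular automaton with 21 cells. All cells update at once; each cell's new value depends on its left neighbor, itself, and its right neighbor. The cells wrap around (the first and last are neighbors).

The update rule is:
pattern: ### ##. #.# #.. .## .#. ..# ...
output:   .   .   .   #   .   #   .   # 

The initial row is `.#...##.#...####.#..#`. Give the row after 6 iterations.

..###....#####.......

.###....###......##.#
....###....#####....#
###....###......###.#
...###....#####......
##....###......######
..###....#####.......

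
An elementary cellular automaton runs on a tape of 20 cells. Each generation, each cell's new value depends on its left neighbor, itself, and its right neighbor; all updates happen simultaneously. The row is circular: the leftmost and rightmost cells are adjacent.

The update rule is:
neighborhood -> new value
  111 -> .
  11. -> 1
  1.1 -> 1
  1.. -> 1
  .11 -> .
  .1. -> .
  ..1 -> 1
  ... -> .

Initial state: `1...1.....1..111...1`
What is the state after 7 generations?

11.1.1...1.11..11.1.
.11.1.1.1.1.111.11.1
1.11.1.1.1.1..11.11.
.1.11.1.1.1.11.11.11
1.1.11.1.1.1.11.11.1
11.1.11.1.1.1.11.11.
.11.1.11.1.1.1.11.11

.11.1.11.1.1.1.11.11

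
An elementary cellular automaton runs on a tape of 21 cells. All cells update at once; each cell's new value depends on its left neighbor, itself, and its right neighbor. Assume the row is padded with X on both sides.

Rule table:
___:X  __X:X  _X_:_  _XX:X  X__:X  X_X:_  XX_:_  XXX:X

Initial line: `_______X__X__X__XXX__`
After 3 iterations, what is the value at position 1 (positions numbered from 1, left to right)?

X

XXXXXXX_XX_XX_XXXX_XX
XXXXXX__X__X__XXX__XX
XXXXX_XX_XX_XXXX_XXXX
position 1 holds X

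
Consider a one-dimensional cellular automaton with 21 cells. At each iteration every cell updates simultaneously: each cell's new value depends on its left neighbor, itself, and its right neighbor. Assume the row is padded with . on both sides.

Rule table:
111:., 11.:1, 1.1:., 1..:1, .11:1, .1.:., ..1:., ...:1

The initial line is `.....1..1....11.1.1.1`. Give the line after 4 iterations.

1111..1..111.11......
1..11..1.1.1.11111111
.1.111.......1......1
...1.1111111..11111..

...1.1111111..11111..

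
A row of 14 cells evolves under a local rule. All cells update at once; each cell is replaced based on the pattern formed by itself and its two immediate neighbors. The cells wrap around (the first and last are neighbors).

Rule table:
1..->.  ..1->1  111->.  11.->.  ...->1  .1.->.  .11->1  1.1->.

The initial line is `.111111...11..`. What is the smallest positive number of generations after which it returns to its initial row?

11......111..1
...111111...11
.111......111.
11...111111...
1..111......11
..11...111111.
111..111......
1...11...11111
..111..111....
111...11...111
....111..111..
11111...11...1
......111..111
.111111...11..

14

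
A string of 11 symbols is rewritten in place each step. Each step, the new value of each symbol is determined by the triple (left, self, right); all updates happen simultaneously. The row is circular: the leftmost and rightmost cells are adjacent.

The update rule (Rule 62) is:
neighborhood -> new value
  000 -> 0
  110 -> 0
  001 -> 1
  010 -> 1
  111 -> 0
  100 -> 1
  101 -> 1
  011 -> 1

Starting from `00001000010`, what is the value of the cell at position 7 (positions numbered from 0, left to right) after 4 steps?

00011100111
10110011100
11101110011
00011001110
position 7 holds 1

1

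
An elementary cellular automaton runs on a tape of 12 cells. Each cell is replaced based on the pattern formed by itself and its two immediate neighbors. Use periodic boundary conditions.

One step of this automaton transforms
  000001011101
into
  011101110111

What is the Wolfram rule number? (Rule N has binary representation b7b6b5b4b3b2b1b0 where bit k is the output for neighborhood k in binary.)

109

position 8: 111 → 0  (bit 7 = 0)
position 9: 110 → 1  (bit 6 = 1)
position 6: 101 → 1  (bit 5 = 1)
position 0: 100 → 0  (bit 4 = 0)
position 7: 011 → 1  (bit 3 = 1)
position 5: 010 → 1  (bit 2 = 1)
position 4: 001 → 0  (bit 1 = 0)
position 1: 000 → 1  (bit 0 = 1)
bits b7..b0 = 01101101 = 109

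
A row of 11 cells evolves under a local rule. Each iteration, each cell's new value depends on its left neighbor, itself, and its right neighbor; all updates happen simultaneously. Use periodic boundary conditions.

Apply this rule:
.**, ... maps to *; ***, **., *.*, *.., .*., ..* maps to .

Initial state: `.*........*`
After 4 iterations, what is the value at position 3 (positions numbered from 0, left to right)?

iteration 1: ...******..
iteration 2: **.*......*
iteration 3: .....****.*
iteration 4: .***.*.....
position 3 holds *

*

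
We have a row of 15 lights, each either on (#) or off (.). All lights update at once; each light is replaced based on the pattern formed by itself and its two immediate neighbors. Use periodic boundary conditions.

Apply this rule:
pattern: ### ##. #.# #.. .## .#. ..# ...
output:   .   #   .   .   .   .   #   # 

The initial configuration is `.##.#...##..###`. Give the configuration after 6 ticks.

tick 1: ..#...##.#.#..#
tick 2: .#..##.#.....#.
tick 3: #..#.#...####..
tick 4: ..#....##...#.#
tick 5: .#..###.#.##...
tick 6: #..#..#....#.##

#..#..#....#.##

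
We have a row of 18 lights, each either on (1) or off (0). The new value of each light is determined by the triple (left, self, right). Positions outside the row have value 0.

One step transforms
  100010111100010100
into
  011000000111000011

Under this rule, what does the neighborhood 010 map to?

0

At position 0 the neighborhood is 010; the next row has 0 there.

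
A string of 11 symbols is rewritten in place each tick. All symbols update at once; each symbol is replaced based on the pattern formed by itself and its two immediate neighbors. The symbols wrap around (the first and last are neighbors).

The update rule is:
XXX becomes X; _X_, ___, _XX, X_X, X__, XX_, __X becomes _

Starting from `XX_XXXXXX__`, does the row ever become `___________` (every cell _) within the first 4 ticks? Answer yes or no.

yes

tick 1: ____XXXX___
tick 2: _____XX____
tick 3: ___________
all cells are _ at tick 3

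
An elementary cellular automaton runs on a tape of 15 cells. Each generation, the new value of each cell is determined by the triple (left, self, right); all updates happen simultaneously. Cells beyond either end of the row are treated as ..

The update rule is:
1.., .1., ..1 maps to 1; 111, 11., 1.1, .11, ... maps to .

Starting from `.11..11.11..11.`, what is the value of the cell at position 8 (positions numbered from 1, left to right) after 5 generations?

.

1..11.....11..1
111..1...1..111
...1111.1111...
..1.........1..
.111.......111.
position 8 holds .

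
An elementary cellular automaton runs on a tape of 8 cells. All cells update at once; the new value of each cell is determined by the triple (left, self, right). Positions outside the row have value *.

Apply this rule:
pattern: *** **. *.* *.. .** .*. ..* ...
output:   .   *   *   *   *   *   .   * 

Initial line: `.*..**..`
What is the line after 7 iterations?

***.***.
..***.**
*.*.***.
*****.**
....***.
***.*.**
..*****.

..*****.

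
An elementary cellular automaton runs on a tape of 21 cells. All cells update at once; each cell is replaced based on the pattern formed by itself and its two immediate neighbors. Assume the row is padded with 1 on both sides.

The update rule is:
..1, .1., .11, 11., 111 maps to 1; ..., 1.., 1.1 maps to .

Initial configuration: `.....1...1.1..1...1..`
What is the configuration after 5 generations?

generation 1: ....11..11.1.11..11.1
generation 2: ...111.111.1.11.111.1
generation 3: ..1111.111.1.11.111.1
generation 4: .11111.111.1.11.111.1
generation 5: .11111.111.1.11.111.1

.11111.111.1.11.111.1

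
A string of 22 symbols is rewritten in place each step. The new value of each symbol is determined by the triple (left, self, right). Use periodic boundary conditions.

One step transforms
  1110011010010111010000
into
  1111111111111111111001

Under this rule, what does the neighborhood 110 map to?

At position 2 the neighborhood is 110; the next row has 1 there.

1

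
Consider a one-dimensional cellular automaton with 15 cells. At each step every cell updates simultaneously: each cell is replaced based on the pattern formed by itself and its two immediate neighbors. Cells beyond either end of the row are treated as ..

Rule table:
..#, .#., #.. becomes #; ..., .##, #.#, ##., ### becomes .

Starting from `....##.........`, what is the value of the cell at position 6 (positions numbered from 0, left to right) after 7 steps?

.

step 1: ...#..#........
step 2: ..######.......
step 3: .#......#......
step 4: ###....###.....
step 5: ...#..#...#....
step 6: ..######.###...
step 7: .#..........#..
position 6 holds .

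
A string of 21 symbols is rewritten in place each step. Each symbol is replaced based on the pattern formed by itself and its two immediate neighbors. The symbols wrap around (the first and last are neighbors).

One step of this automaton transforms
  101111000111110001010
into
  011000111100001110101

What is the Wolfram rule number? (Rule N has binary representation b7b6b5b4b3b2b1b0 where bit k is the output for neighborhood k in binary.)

position 3: 111 → 0  (bit 7 = 0)
position 5: 110 → 0  (bit 6 = 0)
position 1: 101 → 1  (bit 5 = 1)
position 6: 100 → 1  (bit 4 = 1)
position 2: 011 → 1  (bit 3 = 1)
position 0: 010 → 0  (bit 2 = 0)
position 8: 001 → 1  (bit 1 = 1)
position 7: 000 → 1  (bit 0 = 1)
bits b7..b0 = 00111011 = 59

59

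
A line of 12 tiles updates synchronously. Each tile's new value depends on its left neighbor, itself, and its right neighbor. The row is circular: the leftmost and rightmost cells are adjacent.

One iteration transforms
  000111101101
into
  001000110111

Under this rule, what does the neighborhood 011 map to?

At position 3 the neighborhood is 011; the next row has 0 there.

0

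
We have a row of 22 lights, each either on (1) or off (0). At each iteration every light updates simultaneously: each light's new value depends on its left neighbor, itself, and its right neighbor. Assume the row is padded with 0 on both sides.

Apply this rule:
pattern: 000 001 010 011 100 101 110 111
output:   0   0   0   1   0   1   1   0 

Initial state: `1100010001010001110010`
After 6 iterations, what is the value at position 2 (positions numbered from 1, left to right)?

1100000000100001010000
1100000000000000100000
1100000000000000000000
1100000000000000000000  (fixed point — unchanged through iteration 6)
position 2 holds 1

1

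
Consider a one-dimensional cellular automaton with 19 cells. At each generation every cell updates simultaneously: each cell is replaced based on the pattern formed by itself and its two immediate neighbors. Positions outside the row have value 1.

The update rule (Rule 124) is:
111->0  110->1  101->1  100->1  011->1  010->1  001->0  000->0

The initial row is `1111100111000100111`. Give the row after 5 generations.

1111111000011111011

0000110101100110100
1000111111110111110
1100100000011100011
0110110000010110010
1111111000011111011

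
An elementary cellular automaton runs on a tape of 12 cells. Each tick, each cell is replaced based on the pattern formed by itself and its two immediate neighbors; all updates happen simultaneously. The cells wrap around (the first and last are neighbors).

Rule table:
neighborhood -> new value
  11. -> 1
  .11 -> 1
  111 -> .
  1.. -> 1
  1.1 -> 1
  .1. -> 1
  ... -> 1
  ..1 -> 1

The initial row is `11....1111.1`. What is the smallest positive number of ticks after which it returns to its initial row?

.111111..111
11....1111.1

2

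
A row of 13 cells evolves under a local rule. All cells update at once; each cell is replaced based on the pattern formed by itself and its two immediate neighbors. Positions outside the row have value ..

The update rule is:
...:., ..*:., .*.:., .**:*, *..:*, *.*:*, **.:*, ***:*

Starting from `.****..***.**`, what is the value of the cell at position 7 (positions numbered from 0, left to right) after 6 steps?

*

.*****.******
.************
.************  (fixed point — unchanged through step 6)
position 7 holds *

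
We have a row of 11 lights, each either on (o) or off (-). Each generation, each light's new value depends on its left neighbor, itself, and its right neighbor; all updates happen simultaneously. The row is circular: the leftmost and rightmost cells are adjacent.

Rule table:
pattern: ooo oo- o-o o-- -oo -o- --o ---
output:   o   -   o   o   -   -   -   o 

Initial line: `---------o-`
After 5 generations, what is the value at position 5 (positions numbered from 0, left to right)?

o

oooooooo--o
ooooooo-o--
-ooooo-o-o-
--ooo-o-o-o
o--o-o-o-o-
position 5 holds o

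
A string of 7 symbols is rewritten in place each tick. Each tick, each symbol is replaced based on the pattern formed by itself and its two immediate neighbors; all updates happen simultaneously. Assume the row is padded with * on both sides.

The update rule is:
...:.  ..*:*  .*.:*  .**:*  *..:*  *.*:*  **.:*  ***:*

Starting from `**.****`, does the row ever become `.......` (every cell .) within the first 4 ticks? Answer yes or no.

*******
*******  (fixed point — unchanged through tick 4)
tick 4 is *******, still not uniform .

no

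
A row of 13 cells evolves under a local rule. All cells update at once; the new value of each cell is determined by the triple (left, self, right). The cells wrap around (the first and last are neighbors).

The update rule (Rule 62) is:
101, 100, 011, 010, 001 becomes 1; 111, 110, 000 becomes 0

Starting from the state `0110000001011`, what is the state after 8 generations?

1011011100001

1101000011110
1011100110001
0110011101011
1101110011110
1011001110001
0110111001011
1101100111110
1011011100001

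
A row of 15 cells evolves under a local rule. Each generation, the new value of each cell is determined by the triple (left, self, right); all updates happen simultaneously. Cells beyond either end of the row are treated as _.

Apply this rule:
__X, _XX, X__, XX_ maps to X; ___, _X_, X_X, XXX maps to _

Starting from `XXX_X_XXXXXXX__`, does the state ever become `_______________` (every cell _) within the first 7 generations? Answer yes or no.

X_X___X_____XX_
___X_X_X___XXXX
__X_____X_XX__X
_X_X___X__XXXX_
X___X_X_XXX__XX
_X_X____X_XXXXX
X___X__X__X___X
generation 7 is X___X__X__X___X, still not uniform _

no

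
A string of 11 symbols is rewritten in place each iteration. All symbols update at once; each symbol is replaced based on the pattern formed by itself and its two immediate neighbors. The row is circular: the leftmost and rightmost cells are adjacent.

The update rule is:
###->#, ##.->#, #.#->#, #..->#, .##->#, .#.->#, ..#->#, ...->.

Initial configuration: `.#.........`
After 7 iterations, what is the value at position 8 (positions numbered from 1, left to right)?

#

###........
####......#
#####....##
######..###
###########
###########  (fixed point — unchanged through iteration 7)
position 8 holds #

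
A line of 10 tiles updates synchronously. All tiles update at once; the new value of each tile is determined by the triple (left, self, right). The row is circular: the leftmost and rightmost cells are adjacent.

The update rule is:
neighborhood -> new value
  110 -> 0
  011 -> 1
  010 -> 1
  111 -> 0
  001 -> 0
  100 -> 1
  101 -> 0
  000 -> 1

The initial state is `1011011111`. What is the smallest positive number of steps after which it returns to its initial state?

0010010000
1011011111

2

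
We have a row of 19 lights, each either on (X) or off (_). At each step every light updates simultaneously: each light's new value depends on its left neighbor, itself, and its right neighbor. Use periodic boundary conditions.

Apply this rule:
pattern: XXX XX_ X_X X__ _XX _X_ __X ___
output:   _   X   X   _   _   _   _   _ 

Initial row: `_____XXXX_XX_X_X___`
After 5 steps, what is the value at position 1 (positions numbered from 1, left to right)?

_

________XX_XX_X____
_________XX_XX_____
__________XX_X_____
___________XX______
____________X______
position 1 holds _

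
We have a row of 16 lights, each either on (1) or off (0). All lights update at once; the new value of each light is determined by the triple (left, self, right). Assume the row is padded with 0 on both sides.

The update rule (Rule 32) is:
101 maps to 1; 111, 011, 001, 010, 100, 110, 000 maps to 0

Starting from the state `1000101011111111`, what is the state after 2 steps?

0000001000000000

0000010100000000
0000001000000000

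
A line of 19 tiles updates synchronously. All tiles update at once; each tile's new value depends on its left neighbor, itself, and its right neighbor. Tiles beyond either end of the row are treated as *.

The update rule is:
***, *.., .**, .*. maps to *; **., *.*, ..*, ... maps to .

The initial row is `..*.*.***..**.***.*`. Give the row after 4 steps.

step 1: *.*.*.**.*.*..**..*
step 2: ..*.*.*..*.**.*.*.*
step 3: *.*.*.**.*.*..*.*.*
step 4: ..*.*.*..*.**.*.*.*

..*.*.*..*.**.*.*.*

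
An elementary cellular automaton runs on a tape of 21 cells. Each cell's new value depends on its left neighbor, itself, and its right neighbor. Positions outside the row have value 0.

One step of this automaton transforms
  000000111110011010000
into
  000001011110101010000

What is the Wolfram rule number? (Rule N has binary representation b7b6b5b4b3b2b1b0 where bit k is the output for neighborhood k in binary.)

position 7: 111 → 1  (bit 7 = 1)
position 10: 110 → 1  (bit 6 = 1)
position 15: 101 → 0  (bit 5 = 0)
position 11: 100 → 0  (bit 4 = 0)
position 6: 011 → 0  (bit 3 = 0)
position 16: 010 → 1  (bit 2 = 1)
position 5: 001 → 1  (bit 1 = 1)
position 0: 000 → 0  (bit 0 = 0)
bits b7..b0 = 11000110 = 198

198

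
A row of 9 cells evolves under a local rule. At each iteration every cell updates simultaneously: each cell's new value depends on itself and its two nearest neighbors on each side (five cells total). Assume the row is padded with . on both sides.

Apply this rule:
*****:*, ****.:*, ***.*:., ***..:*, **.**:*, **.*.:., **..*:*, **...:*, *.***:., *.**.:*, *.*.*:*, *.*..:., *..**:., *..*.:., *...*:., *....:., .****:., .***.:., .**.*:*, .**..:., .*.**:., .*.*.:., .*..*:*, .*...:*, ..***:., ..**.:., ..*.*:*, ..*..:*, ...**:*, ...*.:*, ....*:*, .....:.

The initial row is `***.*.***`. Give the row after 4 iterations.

iteration 1: ....*...*
iteration 2: ..****.**
iteration 3: **..*.**.
iteration 4: ..*.*.*.*

..*.*.*.*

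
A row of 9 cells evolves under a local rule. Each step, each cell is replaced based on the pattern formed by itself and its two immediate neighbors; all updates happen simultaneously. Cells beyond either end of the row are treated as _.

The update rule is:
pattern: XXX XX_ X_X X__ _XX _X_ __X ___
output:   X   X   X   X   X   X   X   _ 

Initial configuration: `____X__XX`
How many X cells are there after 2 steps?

step 1: ___XXXXXX
step 2: __XXXXXXX
count of X: 7

7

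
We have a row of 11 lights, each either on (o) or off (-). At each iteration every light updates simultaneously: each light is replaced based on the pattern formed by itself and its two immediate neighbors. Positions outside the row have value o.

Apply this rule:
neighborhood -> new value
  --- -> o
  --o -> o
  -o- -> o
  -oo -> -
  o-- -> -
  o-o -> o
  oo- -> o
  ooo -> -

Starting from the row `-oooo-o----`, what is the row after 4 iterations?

o---ooo-ooo
o-oo--oo---
oo-o-o-o-oo
-oooooooo--

-oooooooo--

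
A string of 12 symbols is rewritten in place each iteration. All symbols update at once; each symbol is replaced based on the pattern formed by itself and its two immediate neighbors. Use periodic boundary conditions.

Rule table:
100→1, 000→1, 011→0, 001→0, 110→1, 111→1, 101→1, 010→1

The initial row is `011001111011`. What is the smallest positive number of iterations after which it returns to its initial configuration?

12

iteration 1: 101100111101
iteration 2: 110110011110
iteration 3: 011011001111
iteration 4: 101101100111
iteration 5: 110110110011
iteration 6: 111011011001
iteration 7: 111101101100
iteration 8: 011110110110
iteration 9: 001111011011
iteration 10: 100111101101
iteration 11: 110011110110
iteration 12: 011001111011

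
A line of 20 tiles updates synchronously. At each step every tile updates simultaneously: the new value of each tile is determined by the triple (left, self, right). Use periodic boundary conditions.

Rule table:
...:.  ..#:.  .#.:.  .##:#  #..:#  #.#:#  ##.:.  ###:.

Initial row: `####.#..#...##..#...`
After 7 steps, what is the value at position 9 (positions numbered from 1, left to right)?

#...#.#..#..#.#..#..
.#...#.#..#..#.#..#.
..#...#.#..#..#.#..#
#..#...#.#..#..#.#..
.#..#...#.#..#..#.#.
..#..#...#.#..#..#.#
#..#..#...#.#..#..#.
position 9 holds .

.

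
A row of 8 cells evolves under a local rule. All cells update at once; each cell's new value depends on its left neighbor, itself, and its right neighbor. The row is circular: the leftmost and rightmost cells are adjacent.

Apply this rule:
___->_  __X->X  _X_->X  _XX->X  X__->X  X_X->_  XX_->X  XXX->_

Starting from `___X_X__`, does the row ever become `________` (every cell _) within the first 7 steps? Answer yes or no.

no

__XX_XX_
_XXX_XXX
_X_X_X_X
_X_X_X_X  (fixed point — unchanged through step 7)
step 7 is _X_X_X_X, still not uniform _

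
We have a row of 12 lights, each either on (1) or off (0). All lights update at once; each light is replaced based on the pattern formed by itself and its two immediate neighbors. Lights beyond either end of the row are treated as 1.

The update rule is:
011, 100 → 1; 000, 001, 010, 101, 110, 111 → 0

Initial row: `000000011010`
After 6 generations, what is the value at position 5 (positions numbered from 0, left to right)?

generation 1: 100000010000
generation 2: 010000001000
generation 3: 001000000100
generation 4: 100100000010
generation 5: 010010000000
generation 6: 001001000000
position 5 holds 1

1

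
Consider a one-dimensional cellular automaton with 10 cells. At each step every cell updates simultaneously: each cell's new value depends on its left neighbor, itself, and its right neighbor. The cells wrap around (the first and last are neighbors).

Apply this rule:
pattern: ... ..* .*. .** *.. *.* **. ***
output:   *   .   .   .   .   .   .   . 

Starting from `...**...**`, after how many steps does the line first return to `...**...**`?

2

.*....*...
...**...**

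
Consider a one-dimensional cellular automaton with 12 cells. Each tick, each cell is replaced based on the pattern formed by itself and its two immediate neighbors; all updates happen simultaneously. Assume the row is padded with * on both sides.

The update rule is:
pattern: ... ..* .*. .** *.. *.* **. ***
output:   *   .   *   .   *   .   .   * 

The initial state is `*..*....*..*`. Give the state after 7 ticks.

.....****.*.

.*.****.**..
.*..**....*.
.**...***.*.
...**..*..*.
**...*.**.*.
*.**.*....*.
.....****.*.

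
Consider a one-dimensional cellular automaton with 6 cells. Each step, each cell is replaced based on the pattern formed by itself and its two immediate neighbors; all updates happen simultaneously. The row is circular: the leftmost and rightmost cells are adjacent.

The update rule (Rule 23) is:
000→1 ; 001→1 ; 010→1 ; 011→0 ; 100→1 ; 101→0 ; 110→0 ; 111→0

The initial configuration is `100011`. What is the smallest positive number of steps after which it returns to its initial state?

2

step 1: 011100
step 2: 100011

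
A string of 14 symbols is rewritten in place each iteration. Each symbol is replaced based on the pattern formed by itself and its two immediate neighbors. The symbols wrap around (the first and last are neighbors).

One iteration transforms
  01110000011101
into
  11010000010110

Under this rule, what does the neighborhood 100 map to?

0

At position 4 the neighborhood is 100; the next row has 0 there.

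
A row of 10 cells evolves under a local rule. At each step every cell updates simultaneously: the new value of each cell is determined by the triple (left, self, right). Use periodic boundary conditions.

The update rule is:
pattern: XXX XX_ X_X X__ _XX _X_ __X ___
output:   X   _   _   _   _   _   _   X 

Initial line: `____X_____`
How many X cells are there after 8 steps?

XXX___XXXX
XX__X__XXX
X_______XX
__XXXXX__X
___XXX____
XX__X__XXX  (repeats step 2; period 4)
step 8: __XXXXX__X
count of X: 6

6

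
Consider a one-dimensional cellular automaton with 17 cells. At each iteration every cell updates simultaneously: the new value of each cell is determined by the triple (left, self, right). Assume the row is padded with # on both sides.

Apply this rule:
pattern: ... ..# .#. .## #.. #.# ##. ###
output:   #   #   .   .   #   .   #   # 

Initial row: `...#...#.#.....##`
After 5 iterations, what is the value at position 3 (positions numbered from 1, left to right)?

#

###.###...#####.#
###..#####.####..
#####.####..#####
#####..#####.####
#######.####..###
position 3 holds #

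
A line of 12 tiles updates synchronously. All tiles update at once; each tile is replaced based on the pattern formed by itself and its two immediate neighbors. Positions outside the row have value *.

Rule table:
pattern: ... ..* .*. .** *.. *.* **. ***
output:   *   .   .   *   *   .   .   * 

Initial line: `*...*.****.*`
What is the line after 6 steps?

.**...***..*
.*.**.**.*.*
...*..*....*
**..*..***.*
*.*..*.**..*
...*...*.*.*

...*...*.*.*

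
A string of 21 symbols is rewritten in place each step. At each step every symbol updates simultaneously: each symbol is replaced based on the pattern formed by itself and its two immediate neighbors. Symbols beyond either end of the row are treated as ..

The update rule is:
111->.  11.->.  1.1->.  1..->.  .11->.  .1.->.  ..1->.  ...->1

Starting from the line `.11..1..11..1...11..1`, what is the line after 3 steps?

step 1: ..............1......
step 2: 1111111111111...11111
step 3: ..............1......

..............1......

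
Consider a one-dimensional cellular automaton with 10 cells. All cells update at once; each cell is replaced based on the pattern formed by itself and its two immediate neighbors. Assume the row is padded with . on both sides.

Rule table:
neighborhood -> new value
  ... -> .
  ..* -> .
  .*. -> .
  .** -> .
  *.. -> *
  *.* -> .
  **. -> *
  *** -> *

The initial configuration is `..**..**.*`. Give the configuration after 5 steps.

...**..*..
....**..*.
.....**..*
......**..
.......**.

.......**.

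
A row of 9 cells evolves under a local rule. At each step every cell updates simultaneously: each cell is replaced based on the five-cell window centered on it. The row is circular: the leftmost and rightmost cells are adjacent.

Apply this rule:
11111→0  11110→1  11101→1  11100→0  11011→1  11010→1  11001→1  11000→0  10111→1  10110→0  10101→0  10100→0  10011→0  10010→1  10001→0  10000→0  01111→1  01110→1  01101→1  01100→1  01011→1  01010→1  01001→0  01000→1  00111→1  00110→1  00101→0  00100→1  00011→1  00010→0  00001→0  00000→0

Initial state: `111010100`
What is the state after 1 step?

111101000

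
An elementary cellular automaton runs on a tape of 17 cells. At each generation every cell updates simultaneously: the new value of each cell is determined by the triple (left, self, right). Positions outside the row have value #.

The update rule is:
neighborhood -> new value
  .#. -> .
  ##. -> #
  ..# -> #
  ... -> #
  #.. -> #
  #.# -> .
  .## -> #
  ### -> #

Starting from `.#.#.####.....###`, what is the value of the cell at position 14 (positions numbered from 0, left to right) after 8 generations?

#

.....############
#################
#################  (fixed point — unchanged through generation 8)
position 14 holds #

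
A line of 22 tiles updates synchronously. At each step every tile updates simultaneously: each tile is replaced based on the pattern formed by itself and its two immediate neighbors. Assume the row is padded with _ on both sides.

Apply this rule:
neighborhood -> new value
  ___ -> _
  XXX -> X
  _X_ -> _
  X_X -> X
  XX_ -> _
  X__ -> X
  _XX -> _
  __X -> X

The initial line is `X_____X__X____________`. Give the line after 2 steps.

X_X_X_X__X_X__________

_X___X_XX_X___________
X_X_X_X__X_X__________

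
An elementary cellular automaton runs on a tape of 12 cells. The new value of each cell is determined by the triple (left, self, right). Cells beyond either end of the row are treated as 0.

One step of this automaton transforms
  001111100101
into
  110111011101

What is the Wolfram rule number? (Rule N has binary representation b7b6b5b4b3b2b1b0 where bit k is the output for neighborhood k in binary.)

position 3: 111 → 1  (bit 7 = 1)
position 6: 110 → 0  (bit 6 = 0)
position 10: 101 → 0  (bit 5 = 0)
position 7: 100 → 1  (bit 4 = 1)
position 2: 011 → 0  (bit 3 = 0)
position 9: 010 → 1  (bit 2 = 1)
position 1: 001 → 1  (bit 1 = 1)
position 0: 000 → 1  (bit 0 = 1)
bits b7..b0 = 10010111 = 151

151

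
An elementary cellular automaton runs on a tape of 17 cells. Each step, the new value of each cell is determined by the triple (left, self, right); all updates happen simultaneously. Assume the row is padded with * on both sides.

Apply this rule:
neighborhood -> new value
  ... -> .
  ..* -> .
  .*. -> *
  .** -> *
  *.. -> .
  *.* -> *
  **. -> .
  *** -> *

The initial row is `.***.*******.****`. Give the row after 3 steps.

*.*******.*******

***.*******.*****
**.*******.******
*.*******.*******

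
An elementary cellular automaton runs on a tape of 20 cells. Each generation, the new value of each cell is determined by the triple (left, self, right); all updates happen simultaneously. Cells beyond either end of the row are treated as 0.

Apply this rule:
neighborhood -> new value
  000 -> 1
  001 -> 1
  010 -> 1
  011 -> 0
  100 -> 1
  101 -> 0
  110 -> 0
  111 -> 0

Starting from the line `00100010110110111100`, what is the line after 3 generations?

11111110000000000011

11111110000000000011
00000001111111111100
11111110000000000011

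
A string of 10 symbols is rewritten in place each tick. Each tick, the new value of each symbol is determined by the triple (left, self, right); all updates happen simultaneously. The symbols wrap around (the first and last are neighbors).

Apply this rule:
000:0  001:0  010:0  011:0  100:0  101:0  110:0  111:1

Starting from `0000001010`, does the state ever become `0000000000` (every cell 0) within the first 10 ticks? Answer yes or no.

yes

0000000000
all cells are 0 at tick 1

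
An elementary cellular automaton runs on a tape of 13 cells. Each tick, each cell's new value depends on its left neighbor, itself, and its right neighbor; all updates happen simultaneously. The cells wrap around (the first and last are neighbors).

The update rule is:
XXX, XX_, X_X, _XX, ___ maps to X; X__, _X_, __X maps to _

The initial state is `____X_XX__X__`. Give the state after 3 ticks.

XXX__XXXXXXXX

tick 1: XXX__XXX____X
tick 2: XXX__XXX_XX_X
tick 3: XXX__XXXXXXXX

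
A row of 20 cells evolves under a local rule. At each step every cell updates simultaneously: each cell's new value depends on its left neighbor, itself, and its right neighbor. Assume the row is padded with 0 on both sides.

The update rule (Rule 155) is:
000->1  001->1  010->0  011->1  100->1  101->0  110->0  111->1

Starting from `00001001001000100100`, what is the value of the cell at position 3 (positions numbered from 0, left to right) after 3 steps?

1

11110110110111011011
11100100100110010010
11011011011101101101
position 3 holds 1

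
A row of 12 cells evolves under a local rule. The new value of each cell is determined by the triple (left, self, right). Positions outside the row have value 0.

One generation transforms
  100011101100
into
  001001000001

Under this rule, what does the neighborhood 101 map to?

0

At position 7 the neighborhood is 101; the next row has 0 there.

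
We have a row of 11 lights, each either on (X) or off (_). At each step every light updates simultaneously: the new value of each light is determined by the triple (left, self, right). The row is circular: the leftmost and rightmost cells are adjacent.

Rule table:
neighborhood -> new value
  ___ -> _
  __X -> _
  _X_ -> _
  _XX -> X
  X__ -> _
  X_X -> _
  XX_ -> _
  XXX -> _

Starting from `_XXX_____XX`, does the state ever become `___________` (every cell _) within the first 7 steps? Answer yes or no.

yes

_X_______X_
___________
all cells are _ at step 2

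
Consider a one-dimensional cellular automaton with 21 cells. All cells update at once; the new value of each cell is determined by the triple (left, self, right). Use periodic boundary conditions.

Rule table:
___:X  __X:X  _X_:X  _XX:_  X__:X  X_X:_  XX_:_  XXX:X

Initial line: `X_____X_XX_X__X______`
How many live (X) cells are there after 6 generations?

XXXXXXX____XXXXXXXXXX
XXXXXX_XXXX_XXXXXXXXX
XXXXX___XX___XXXXXXXX
XXXX_XXX__XXX_XXXXXXX
XXX___X_XX_X___XXXXXX
XX_XXXX____XXXX_XXXXX
count of X: 15

15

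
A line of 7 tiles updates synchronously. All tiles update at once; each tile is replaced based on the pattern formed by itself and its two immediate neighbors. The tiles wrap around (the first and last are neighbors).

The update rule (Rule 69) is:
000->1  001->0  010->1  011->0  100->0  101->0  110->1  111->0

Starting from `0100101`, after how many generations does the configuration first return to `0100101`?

1

generation 1: 0100101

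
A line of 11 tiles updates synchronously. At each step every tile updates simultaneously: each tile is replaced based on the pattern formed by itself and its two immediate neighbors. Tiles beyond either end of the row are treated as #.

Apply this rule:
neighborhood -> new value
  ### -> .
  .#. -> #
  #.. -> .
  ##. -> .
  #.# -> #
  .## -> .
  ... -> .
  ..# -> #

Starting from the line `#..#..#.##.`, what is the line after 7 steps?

..##.###..#
.#..#....#.
##.##...###
..#....#...
.##...##..#
#....#...#.
....##..###

....##..###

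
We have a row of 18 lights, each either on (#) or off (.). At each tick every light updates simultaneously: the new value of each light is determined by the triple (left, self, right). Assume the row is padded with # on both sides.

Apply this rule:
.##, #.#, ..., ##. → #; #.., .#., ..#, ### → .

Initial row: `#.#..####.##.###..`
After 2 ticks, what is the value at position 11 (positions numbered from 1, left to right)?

.

##...#..######.#..
.#.#....#....##...
position 11 holds .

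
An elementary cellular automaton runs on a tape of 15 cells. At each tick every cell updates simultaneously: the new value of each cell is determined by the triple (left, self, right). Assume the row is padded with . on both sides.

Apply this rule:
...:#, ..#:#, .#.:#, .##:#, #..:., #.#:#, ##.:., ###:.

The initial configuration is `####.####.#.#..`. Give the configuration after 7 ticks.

#...###...##...

#...##...####.#
#.###..###...##
###...##...###.
#...###..###...
#.###...##...##
###...###..###.
#...###...##...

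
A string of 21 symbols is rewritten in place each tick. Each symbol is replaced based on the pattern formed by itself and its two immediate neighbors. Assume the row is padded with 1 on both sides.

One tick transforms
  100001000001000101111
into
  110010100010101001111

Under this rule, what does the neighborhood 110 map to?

At position 0 the neighborhood is 110; the next row has 1 there.

1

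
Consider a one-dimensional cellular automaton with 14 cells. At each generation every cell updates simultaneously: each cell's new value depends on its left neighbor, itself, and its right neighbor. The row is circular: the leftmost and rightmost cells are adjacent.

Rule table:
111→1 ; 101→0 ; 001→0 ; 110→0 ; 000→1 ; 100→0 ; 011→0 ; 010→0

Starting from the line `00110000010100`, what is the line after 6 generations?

00001110000111

10000111000001
00110010011100
10000000001001
00111111100000
10011111001111
00001110000111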